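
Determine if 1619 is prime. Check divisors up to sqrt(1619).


Check divisors up to sqrt(1619) = 40.2368
No divisors found.
1619 is prime.

Yes, 1619 is prime


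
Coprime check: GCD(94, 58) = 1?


Euclidean algorithm:
94 = 1 * 58 + 36
58 = 1 * 36 + 22
36 = 1 * 22 + 14
22 = 1 * 14 + 8
14 = 1 * 8 + 6
8 = 1 * 6 + 2
6 = 3 * 2 + 0
GCD(94, 58) = 2

No, not coprime (GCD = 2)


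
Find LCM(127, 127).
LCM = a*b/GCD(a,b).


GCD(127, 127) = 127
LCM = 127*127/127 = 16129/127 = 127

LCM = 127


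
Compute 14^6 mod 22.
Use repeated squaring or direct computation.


14^1 mod 22 = 14
14^2 mod 22 = 20
14^3 mod 22 = 16
14^4 mod 22 = 4
14^5 mod 22 = 12
14^6 mod 22 = 14


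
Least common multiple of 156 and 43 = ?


GCD(156, 43) = 1
LCM = 156*43/1 = 6708/1 = 6708

LCM = 6708


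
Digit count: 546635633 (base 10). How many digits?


546635633 has 9 digits in base 10
floor(log10(546635633)) + 1 = floor(8.7377) + 1 = 9

9 digits (base 10)


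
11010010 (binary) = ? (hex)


11010010 (base 2) = 210 (decimal)
210 (decimal) = D2 (base 16)


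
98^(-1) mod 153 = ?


Use the extended Euclidean algorithm on (153, 98); each row r = 153*s + 98*t:
r=153, s=1, t=0
r=98, s=0, t=1
q=1: r=55, s=1, t=-1   [153*(1) + 98*(-1) = 55]
q=1: r=43, s=-1, t=2   [153*(-1) + 98*(2) = 43]
q=1: r=12, s=2, t=-3   [153*(2) + 98*(-3) = 12]
q=3: r=7, s=-7, t=11   [153*(-7) + 98*(11) = 7]
q=1: r=5, s=9, t=-14   [153*(9) + 98*(-14) = 5]
q=1: r=2, s=-16, t=25   [153*(-16) + 98*(25) = 2]
q=2: r=1, s=41, t=-64   [153*(41) + 98*(-64) = 1]
q=2: r=0, s=-98, t=153   [153*(-98) + 98*(153) = 0]
GCD = 1 with t = -64, so 98*(-64) ≡ 1 (mod 153)
Inverse = -64 mod 153 = 89
Check: 98 * 89 = 8722 ≡ 1 (mod 153)

98^(-1) ≡ 89 (mod 153)


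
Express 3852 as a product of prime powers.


3852 / 2 = 1926
1926 / 2 = 963
963 / 3 = 321
321 / 3 = 107
107 / 107 = 1
3852 = 2^2 × 3^2 × 107


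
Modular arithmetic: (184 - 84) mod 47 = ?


184 - 84 = 100
100 mod 47 = 6


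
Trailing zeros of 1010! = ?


floor(1010/5) = 202
floor(1010/25) = 40
floor(1010/125) = 8
floor(1010/625) = 1
Total = 251

251 trailing zeros


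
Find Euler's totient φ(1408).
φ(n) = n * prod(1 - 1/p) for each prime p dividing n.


1408 = 2^7 × 11
Prime factors: 2, 11
φ(1408) = 1408 × (1-1/2) × (1-1/11)
= 1408 × 1/2 × 10/11 = 640

φ(1408) = 640


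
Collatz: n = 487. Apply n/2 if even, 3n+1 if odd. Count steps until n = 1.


487 → 1462 → 731 → 2194 → 1097 → 3292 → 1646 → 823 → 2470 → 1235 → 3706 → 1853 → 5560 → 2780 → 1390 → 695 → 2086 → 1043 → 3130 → 1565 → 4696 → 2348 → 1174 → 587 → 1762 → 881 → 2644 → 1322 → 661 → 1984 → 992 → 496 → 248 → 124 → 62 → 31 → 94 → 47 → 142 → 71 → 214 → 107 → 322 → 161 → 484 → 242 → 121 → 364 → 182 → 91 → 274 → 137 → 412 → 206 → 103 → 310 → 155 → 466 → 233 → 700 → 350 → 175 → 526 → 263 → 790 → 395 → 1186 → 593 → 1780 → 890 → 445 → 1336 → 668 → 334 → 167 → 502 → 251 → 754 → 377 → 1132 → 566 → 283 → 850 → 425 → 1276 → 638 → 319 → 958 → 479 → 1438 → 719 → 2158 → 1079 → 3238 → 1619 → 4858 → 2429 → 7288 → 3644 → 1822 → 911 → 2734 → 1367 → 4102 → 2051 → 6154 → 3077 → 9232 → 4616 → 2308 → 1154 → 577 → 1732 → 866 → 433 → 1300 → 650 → 325 → 976 → 488 → 244 → 122 → 61 → 184 → 92 → 46 → 23 → 70 → 35 → 106 → 53 → 160 → 80 → 40 → 20 → 10 → 5 → 16 → 8 → 4 → 2 → 1
Total steps = 141

141 steps


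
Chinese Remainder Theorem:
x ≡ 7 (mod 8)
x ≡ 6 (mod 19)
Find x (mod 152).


M = 8*19 = 152
M1 = M/8 = 19, M2 = M/19 = 8
M1^(-1) mod 8 = 3, M2^(-1) mod 19 = 12
x = 7*19*3 + 6*8*12 = 975
975 mod 152 = 63
Check: 63 mod 8 = 7 ✓, 63 mod 19 = 6 ✓

x ≡ 63 (mod 152)


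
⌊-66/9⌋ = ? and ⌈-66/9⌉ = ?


-66/9 = -7.3333
floor = -8
ceil = -7

floor = -8, ceil = -7


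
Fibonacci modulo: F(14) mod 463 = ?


F(k) mod 463 for k=1..14:
1, 1, 2, 3, 5, 8, 13, 21, 34, 55, 89, 144, 233, 377
F(14) mod 463 = 377


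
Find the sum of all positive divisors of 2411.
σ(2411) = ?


Divisors of 2411: 1, 2411
Sum = 1 + 2411 = 2412

σ(2411) = 2412


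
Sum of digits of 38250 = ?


3 + 8 + 2 + 5 + 0 = 18


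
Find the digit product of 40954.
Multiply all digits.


4 × 0 × 9 × 5 × 4 = 0


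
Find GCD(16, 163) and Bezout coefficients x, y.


Tabular extended Euclidean (each row: r = 16*s + 163*t):
r=16, s=1, t=0
r=163, s=0, t=1
q=0: r=16, s=1, t=0   [16*(1) + 163*(0) = 16]
q=10: r=3, s=-10, t=1   [16*(-10) + 163*(1) = 3]
q=5: r=1, s=51, t=-5   [16*(51) + 163*(-5) = 1]
q=3: r=0, s=-163, t=16   [16*(-163) + 163*(16) = 0]
GCD = 1; from the row with r=1: x=51, y=-5
Check: 16*(51) + 163*(-5) = 816 - 815 = 1

GCD = 1, x = 51, y = -5


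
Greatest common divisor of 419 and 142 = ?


419 = 2 * 142 + 135
142 = 1 * 135 + 7
135 = 19 * 7 + 2
7 = 3 * 2 + 1
2 = 2 * 1 + 0
GCD = 1


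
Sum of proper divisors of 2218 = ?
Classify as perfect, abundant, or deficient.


Proper divisors: 1, 2, 1109
Sum = 1 + 2 + 1109 = 1112
1112 < 2218 → deficient

s(2218) = 1112 (deficient)


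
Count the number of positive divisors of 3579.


3579 = 3^1 × 1193^1
d(3579) = (1+1) × (1+1) = 4

4 divisors


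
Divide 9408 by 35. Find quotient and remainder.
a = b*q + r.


9408 = 35 * 268 + 28
Check: 9380 + 28 = 9408

q = 268, r = 28


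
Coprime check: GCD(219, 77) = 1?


Euclidean algorithm:
219 = 2 * 77 + 65
77 = 1 * 65 + 12
65 = 5 * 12 + 5
12 = 2 * 5 + 2
5 = 2 * 2 + 1
2 = 2 * 1 + 0
GCD(219, 77) = 1

Yes, coprime (GCD = 1)


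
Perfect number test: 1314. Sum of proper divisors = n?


Proper divisors of 1314: 1, 2, 3, 6, 9, 18, 73, 146, 219, 438, 657
Sum = 1 + 2 + 3 + 6 + 9 + 18 + 73 + 146 + 219 + 438 + 657 = 1572

No, 1314 is not perfect (1572 ≠ 1314)


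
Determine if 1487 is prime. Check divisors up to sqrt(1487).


Check divisors up to sqrt(1487) = 38.5616
No divisors found.
1487 is prime.

Yes, 1487 is prime


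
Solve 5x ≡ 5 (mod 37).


GCD(5, 37) = 1, unique solution
a^(-1) mod 37 = 15
x = 15 * 5 mod 37 = 1

x ≡ 1 (mod 37)


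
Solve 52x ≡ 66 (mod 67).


GCD(52, 67) = 1, unique solution
a^(-1) mod 67 = 58
x = 58 * 66 mod 67 = 9

x ≡ 9 (mod 67)


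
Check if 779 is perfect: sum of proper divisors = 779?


Proper divisors of 779: 1, 19, 41
Sum = 1 + 19 + 41 = 61

No, 779 is not perfect (61 ≠ 779)


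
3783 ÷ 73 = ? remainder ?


3783 = 73 * 51 + 60
Check: 3723 + 60 = 3783

q = 51, r = 60


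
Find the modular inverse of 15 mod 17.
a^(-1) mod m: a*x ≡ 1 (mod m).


Use the extended Euclidean algorithm on (17, 15); each row r = 17*s + 15*t:
r=17, s=1, t=0
r=15, s=0, t=1
q=1: r=2, s=1, t=-1   [17*(1) + 15*(-1) = 2]
q=7: r=1, s=-7, t=8   [17*(-7) + 15*(8) = 1]
q=2: r=0, s=15, t=-17   [17*(15) + 15*(-17) = 0]
GCD = 1 with t = 8, so 15*(8) ≡ 1 (mod 17)
Inverse = 8 mod 17 = 8
Check: 15 * 8 = 120 ≡ 1 (mod 17)

15^(-1) ≡ 8 (mod 17)


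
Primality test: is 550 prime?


550 / 2 = 275 (exact division)
550 is NOT prime.

No, 550 is not prime


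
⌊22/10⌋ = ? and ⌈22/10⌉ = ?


22/10 = 2.2000
floor = 2
ceil = 3

floor = 2, ceil = 3


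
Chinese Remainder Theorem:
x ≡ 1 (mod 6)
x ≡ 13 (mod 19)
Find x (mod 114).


M = 6*19 = 114
M1 = M/6 = 19, M2 = M/19 = 6
M1^(-1) mod 6 = 1, M2^(-1) mod 19 = 16
x = 1*19*1 + 13*6*16 = 1267
1267 mod 114 = 13
Check: 13 mod 6 = 1 ✓, 13 mod 19 = 13 ✓

x ≡ 13 (mod 114)


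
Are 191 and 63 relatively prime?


Euclidean algorithm:
191 = 3 * 63 + 2
63 = 31 * 2 + 1
2 = 2 * 1 + 0
GCD(191, 63) = 1

Yes, coprime (GCD = 1)


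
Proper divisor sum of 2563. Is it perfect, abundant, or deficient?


Proper divisors: 1, 11, 233
Sum = 1 + 11 + 233 = 245
245 < 2563 → deficient

s(2563) = 245 (deficient)


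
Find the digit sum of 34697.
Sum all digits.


3 + 4 + 6 + 9 + 7 = 29


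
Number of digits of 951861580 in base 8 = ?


951861580 in base 8 = 7057040514
Number of digits = 10

10 digits (base 8)


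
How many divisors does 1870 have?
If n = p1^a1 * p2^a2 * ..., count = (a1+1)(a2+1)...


1870 = 2^1 × 5^1 × 11^1 × 17^1
d(1870) = (1+1) × (1+1) × (1+1) × (1+1) = 16

16 divisors


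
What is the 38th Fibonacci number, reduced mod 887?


F(k) mod 887 for k=1..38:
1, 1, 2, 3, 5, 8, 13, 21, 34, 55, 89, 144, 233, 377, 610, 100, 710, 810, 633, 556, 302, 858, 273, 244, 517, 761, 391, 265, 656, 34, 690, 724, 527, 364, 4, 368, 372, 740
F(38) mod 887 = 740


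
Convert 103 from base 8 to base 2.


103 (base 8) = 67 (decimal)
67 (decimal) = 1000011 (base 2)


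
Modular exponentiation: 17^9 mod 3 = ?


17^1 mod 3 = 2
17^2 mod 3 = 1
17^3 mod 3 = 2
17^4 mod 3 = 1
17^5 mod 3 = 2
17^6 mod 3 = 1
17^7 mod 3 = 2
17^8 mod 3 = 1
17^9 mod 3 = 2


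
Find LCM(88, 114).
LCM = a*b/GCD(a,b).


GCD(88, 114) = 2
LCM = 88*114/2 = 10032/2 = 5016

LCM = 5016


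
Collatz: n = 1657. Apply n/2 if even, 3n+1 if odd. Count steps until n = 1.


1657 → 4972 → 2486 → 1243 → 3730 → 1865 → 5596 → 2798 → 1399 → 4198 → 2099 → 6298 → 3149 → 9448 → 4724 → 2362 → 1181 → 3544 → 1772 → 886 → 443 → 1330 → 665 → 1996 → 998 → 499 → 1498 → 749 → 2248 → 1124 → 562 → 281 → 844 → 422 → 211 → 634 → 317 → 952 → 476 → 238 → 119 → 358 → 179 → 538 → 269 → 808 → 404 → 202 → 101 → 304 → 152 → 76 → 38 → 19 → 58 → 29 → 88 → 44 → 22 → 11 → 34 → 17 → 52 → 26 → 13 → 40 → 20 → 10 → 5 → 16 → 8 → 4 → 2 → 1
Total steps = 73

73 steps


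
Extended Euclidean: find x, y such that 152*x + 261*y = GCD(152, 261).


Tabular extended Euclidean (each row: r = 152*s + 261*t):
r=152, s=1, t=0
r=261, s=0, t=1
q=0: r=152, s=1, t=0   [152*(1) + 261*(0) = 152]
q=1: r=109, s=-1, t=1   [152*(-1) + 261*(1) = 109]
q=1: r=43, s=2, t=-1   [152*(2) + 261*(-1) = 43]
q=2: r=23, s=-5, t=3   [152*(-5) + 261*(3) = 23]
q=1: r=20, s=7, t=-4   [152*(7) + 261*(-4) = 20]
q=1: r=3, s=-12, t=7   [152*(-12) + 261*(7) = 3]
q=6: r=2, s=79, t=-46   [152*(79) + 261*(-46) = 2]
q=1: r=1, s=-91, t=53   [152*(-91) + 261*(53) = 1]
q=2: r=0, s=261, t=-152   [152*(261) + 261*(-152) = 0]
GCD = 1; from the row with r=1: x=-91, y=53
Check: 152*(-91) + 261*(53) = -13832 + 13833 = 1

GCD = 1, x = -91, y = 53


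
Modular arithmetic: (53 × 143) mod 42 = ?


53 × 143 = 7579
7579 mod 42 = 19


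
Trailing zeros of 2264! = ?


floor(2264/5) = 452
floor(2264/25) = 90
floor(2264/125) = 18
floor(2264/625) = 3
Total = 563

563 trailing zeros


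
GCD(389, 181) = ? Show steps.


389 = 2 * 181 + 27
181 = 6 * 27 + 19
27 = 1 * 19 + 8
19 = 2 * 8 + 3
8 = 2 * 3 + 2
3 = 1 * 2 + 1
2 = 2 * 1 + 0
GCD = 1


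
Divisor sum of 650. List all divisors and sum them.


Divisors of 650: 1, 2, 5, 10, 13, 25, 26, 50, 65, 130, 325, 650
Sum = 1 + 2 + 5 + 10 + 13 + 25 + 26 + 50 + 65 + 130 + 325 + 650 = 1302

σ(650) = 1302


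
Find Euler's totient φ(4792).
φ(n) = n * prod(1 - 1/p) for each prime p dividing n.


4792 = 2^3 × 599
Prime factors: 2, 599
φ(4792) = 4792 × (1-1/2) × (1-1/599)
= 4792 × 1/2 × 598/599 = 2392

φ(4792) = 2392


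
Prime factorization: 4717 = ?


4717 / 53 = 89
89 / 89 = 1
4717 = 53 × 89


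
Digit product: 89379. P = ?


8 × 9 × 3 × 7 × 9 = 13608


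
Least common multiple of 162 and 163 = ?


GCD(162, 163) = 1
LCM = 162*163/1 = 26406/1 = 26406

LCM = 26406


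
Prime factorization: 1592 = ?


1592 / 2 = 796
796 / 2 = 398
398 / 2 = 199
199 / 199 = 1
1592 = 2^3 × 199


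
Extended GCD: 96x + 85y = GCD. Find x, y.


Tabular extended Euclidean (each row: r = 96*s + 85*t):
r=96, s=1, t=0
r=85, s=0, t=1
q=1: r=11, s=1, t=-1   [96*(1) + 85*(-1) = 11]
q=7: r=8, s=-7, t=8   [96*(-7) + 85*(8) = 8]
q=1: r=3, s=8, t=-9   [96*(8) + 85*(-9) = 3]
q=2: r=2, s=-23, t=26   [96*(-23) + 85*(26) = 2]
q=1: r=1, s=31, t=-35   [96*(31) + 85*(-35) = 1]
q=2: r=0, s=-85, t=96   [96*(-85) + 85*(96) = 0]
GCD = 1; from the row with r=1: x=31, y=-35
Check: 96*(31) + 85*(-35) = 2976 - 2975 = 1

GCD = 1, x = 31, y = -35


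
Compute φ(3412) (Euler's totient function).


3412 = 2^2 × 853
Prime factors: 2, 853
φ(3412) = 3412 × (1-1/2) × (1-1/853)
= 3412 × 1/2 × 852/853 = 1704

φ(3412) = 1704


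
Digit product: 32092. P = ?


3 × 2 × 0 × 9 × 2 = 0


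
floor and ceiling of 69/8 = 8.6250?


69/8 = 8.6250
floor = 8
ceil = 9

floor = 8, ceil = 9


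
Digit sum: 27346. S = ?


2 + 7 + 3 + 4 + 6 = 22


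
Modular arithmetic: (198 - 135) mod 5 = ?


198 - 135 = 63
63 mod 5 = 3


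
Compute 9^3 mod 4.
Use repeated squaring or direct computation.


9^1 mod 4 = 1
9^2 mod 4 = 1
9^3 mod 4 = 1


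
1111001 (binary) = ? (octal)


1111001 (base 2) = 121 (decimal)
121 (decimal) = 171 (base 8)


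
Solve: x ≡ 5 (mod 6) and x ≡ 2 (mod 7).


M = 6*7 = 42
M1 = M/6 = 7, M2 = M/7 = 6
M1^(-1) mod 6 = 1, M2^(-1) mod 7 = 6
x = 5*7*1 + 2*6*6 = 107
107 mod 42 = 23
Check: 23 mod 6 = 5 ✓, 23 mod 7 = 2 ✓

x ≡ 23 (mod 42)


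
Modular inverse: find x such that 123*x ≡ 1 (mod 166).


Use the extended Euclidean algorithm on (166, 123); each row r = 166*s + 123*t:
r=166, s=1, t=0
r=123, s=0, t=1
q=1: r=43, s=1, t=-1   [166*(1) + 123*(-1) = 43]
q=2: r=37, s=-2, t=3   [166*(-2) + 123*(3) = 37]
q=1: r=6, s=3, t=-4   [166*(3) + 123*(-4) = 6]
q=6: r=1, s=-20, t=27   [166*(-20) + 123*(27) = 1]
q=6: r=0, s=123, t=-166   [166*(123) + 123*(-166) = 0]
GCD = 1 with t = 27, so 123*(27) ≡ 1 (mod 166)
Inverse = 27 mod 166 = 27
Check: 123 * 27 = 3321 ≡ 1 (mod 166)

123^(-1) ≡ 27 (mod 166)


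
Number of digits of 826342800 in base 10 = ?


826342800 has 9 digits in base 10
floor(log10(826342800)) + 1 = floor(8.9172) + 1 = 9

9 digits (base 10)


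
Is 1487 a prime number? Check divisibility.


Check divisors up to sqrt(1487) = 38.5616
No divisors found.
1487 is prime.

Yes, 1487 is prime


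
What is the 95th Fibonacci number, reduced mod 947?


F(k) mod 947 for k=1..95:
1, 1, 2, 3, 5, 8, 13, 21, 34, 55, 89, 144, 233, 377, 610, 40, 650, 690, 393, 136, 529, 665, 247, 912, 212, 177, 389, 566, 8, 574, 582, 209, 791, 53, 844, 897, 794, 744, 591, 388, 32, 420, 452, 872, 377, 302, 679, 34, 713, 747, 513, 313, 826, 192, 71, 263, 334, 597, 931, 581, 565, 199, 764, 16, 780, 796, 629, 478, 160, 638, 798, 489, 340, 829, 222, 104, 326, 430, 756, 239, 48, 287, 335, 622, 10, 632, 642, 327, 22, 349, 371, 720, 144, 864, 61
F(95) mod 947 = 61


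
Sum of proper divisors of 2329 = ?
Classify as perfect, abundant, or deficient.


Proper divisors: 1, 17, 137
Sum = 1 + 17 + 137 = 155
155 < 2329 → deficient

s(2329) = 155 (deficient)


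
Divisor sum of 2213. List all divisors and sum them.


Divisors of 2213: 1, 2213
Sum = 1 + 2213 = 2214

σ(2213) = 2214


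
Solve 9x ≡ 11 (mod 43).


GCD(9, 43) = 1, unique solution
a^(-1) mod 43 = 24
x = 24 * 11 mod 43 = 6

x ≡ 6 (mod 43)


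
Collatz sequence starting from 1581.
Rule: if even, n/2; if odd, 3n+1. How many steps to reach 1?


1581 → 4744 → 2372 → 1186 → 593 → 1780 → 890 → 445 → 1336 → 668 → 334 → 167 → 502 → 251 → 754 → 377 → 1132 → 566 → 283 → 850 → 425 → 1276 → 638 → 319 → 958 → 479 → 1438 → 719 → 2158 → 1079 → 3238 → 1619 → 4858 → 2429 → 7288 → 3644 → 1822 → 911 → 2734 → 1367 → 4102 → 2051 → 6154 → 3077 → 9232 → 4616 → 2308 → 1154 → 577 → 1732 → 866 → 433 → 1300 → 650 → 325 → 976 → 488 → 244 → 122 → 61 → 184 → 92 → 46 → 23 → 70 → 35 → 106 → 53 → 160 → 80 → 40 → 20 → 10 → 5 → 16 → 8 → 4 → 2 → 1
Total steps = 78

78 steps


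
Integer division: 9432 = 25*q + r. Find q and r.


9432 = 25 * 377 + 7
Check: 9425 + 7 = 9432

q = 377, r = 7


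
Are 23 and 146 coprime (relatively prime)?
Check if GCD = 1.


Euclidean algorithm:
146 = 6 * 23 + 8
23 = 2 * 8 + 7
8 = 1 * 7 + 1
7 = 7 * 1 + 0
GCD(23, 146) = 1

Yes, coprime (GCD = 1)


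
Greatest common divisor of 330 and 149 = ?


330 = 2 * 149 + 32
149 = 4 * 32 + 21
32 = 1 * 21 + 11
21 = 1 * 11 + 10
11 = 1 * 10 + 1
10 = 10 * 1 + 0
GCD = 1


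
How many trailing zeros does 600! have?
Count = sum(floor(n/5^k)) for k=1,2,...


floor(600/5) = 120
floor(600/25) = 24
floor(600/125) = 4
Total = 148

148 trailing zeros


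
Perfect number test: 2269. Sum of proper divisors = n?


Proper divisors of 2269: 1
Sum = 1 = 1

No, 2269 is not perfect (1 ≠ 2269)


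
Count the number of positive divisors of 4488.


4488 = 2^3 × 3^1 × 11^1 × 17^1
d(4488) = (3+1) × (1+1) × (1+1) × (1+1) = 32

32 divisors


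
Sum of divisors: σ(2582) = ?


Divisors of 2582: 1, 2, 1291, 2582
Sum = 1 + 2 + 1291 + 2582 = 3876

σ(2582) = 3876


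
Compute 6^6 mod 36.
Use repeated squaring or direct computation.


6^1 mod 36 = 6
6^2 mod 36 = 0
6^3 mod 36 = 0
6^4 mod 36 = 0
6^5 mod 36 = 0
6^6 mod 36 = 0


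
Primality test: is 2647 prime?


Check divisors up to sqrt(2647) = 51.4490
No divisors found.
2647 is prime.

Yes, 2647 is prime


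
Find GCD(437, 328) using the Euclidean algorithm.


437 = 1 * 328 + 109
328 = 3 * 109 + 1
109 = 109 * 1 + 0
GCD = 1


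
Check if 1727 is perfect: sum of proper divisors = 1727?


Proper divisors of 1727: 1, 11, 157
Sum = 1 + 11 + 157 = 169

No, 1727 is not perfect (169 ≠ 1727)


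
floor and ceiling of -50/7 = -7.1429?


-50/7 = -7.1429
floor = -8
ceil = -7

floor = -8, ceil = -7


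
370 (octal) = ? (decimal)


370 (base 8) = 248 (decimal)
248 (decimal) = 248 (base 10)


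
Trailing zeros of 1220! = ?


floor(1220/5) = 244
floor(1220/25) = 48
floor(1220/125) = 9
floor(1220/625) = 1
Total = 302

302 trailing zeros


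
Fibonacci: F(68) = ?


Sequence: 1, 1, 2, 3, 5, 8, 13, 21, 34, 55, 89, 144, 233, 377, 610, 987, 1597, 2584, 4181, 6765, 10946, 17711, 28657, 46368, 75025, 121393, 196418, 317811, 514229, 832040, 1346269, 2178309, 3524578, 5702887, 9227465, 14930352, 24157817, 39088169, 63245986, 102334155, 165580141, 267914296, 433494437, 701408733, 1134903170, 1836311903, 2971215073, 4807526976, 7778742049, 12586269025, 20365011074, 32951280099, 53316291173, 86267571272, 139583862445, 225851433717, 365435296162, 591286729879, 956722026041, 1548008755920, 2504730781961, 4052739537881, 6557470319842, 10610209857723, 17167680177565, 27777890035288, 44945570212853, 72723460248141
F(68) = 72723460248141


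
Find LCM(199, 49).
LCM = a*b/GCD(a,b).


GCD(199, 49) = 1
LCM = 199*49/1 = 9751/1 = 9751

LCM = 9751


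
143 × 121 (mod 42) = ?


143 × 121 = 17303
17303 mod 42 = 41


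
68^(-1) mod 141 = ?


Use the extended Euclidean algorithm on (141, 68); each row r = 141*s + 68*t:
r=141, s=1, t=0
r=68, s=0, t=1
q=2: r=5, s=1, t=-2   [141*(1) + 68*(-2) = 5]
q=13: r=3, s=-13, t=27   [141*(-13) + 68*(27) = 3]
q=1: r=2, s=14, t=-29   [141*(14) + 68*(-29) = 2]
q=1: r=1, s=-27, t=56   [141*(-27) + 68*(56) = 1]
q=2: r=0, s=68, t=-141   [141*(68) + 68*(-141) = 0]
GCD = 1 with t = 56, so 68*(56) ≡ 1 (mod 141)
Inverse = 56 mod 141 = 56
Check: 68 * 56 = 3808 ≡ 1 (mod 141)

68^(-1) ≡ 56 (mod 141)


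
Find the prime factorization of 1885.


1885 / 5 = 377
377 / 13 = 29
29 / 29 = 1
1885 = 5 × 13 × 29


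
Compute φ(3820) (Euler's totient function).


3820 = 2^2 × 5 × 191
Prime factors: 2, 5, 191
φ(3820) = 3820 × (1-1/2) × (1-1/5) × (1-1/191)
= 3820 × 1/2 × 4/5 × 190/191 = 1520

φ(3820) = 1520


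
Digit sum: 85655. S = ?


8 + 5 + 6 + 5 + 5 = 29


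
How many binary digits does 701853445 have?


701853445 in base 2 = 101001110101010110111100000101
Number of digits = 30

30 digits (base 2)


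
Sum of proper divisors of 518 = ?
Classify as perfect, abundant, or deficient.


Proper divisors: 1, 2, 7, 14, 37, 74, 259
Sum = 1 + 2 + 7 + 14 + 37 + 74 + 259 = 394
394 < 518 → deficient

s(518) = 394 (deficient)


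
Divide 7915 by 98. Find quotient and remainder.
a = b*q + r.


7915 = 98 * 80 + 75
Check: 7840 + 75 = 7915

q = 80, r = 75


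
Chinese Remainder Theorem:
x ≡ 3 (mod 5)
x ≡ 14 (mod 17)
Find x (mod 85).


M = 5*17 = 85
M1 = M/5 = 17, M2 = M/17 = 5
M1^(-1) mod 5 = 3, M2^(-1) mod 17 = 7
x = 3*17*3 + 14*5*7 = 643
643 mod 85 = 48
Check: 48 mod 5 = 3 ✓, 48 mod 17 = 14 ✓

x ≡ 48 (mod 85)


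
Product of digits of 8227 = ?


8 × 2 × 2 × 7 = 224


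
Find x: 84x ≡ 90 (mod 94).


GCD(84, 94) = 2 divides 90
Divide: 42x ≡ 45 (mod 47)
x ≡ 38 (mod 47)


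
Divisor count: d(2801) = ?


2801 = 2801^1
d(2801) = (1+1) = 2

2 divisors


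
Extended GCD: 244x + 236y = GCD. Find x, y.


Tabular extended Euclidean (each row: r = 244*s + 236*t):
r=244, s=1, t=0
r=236, s=0, t=1
q=1: r=8, s=1, t=-1   [244*(1) + 236*(-1) = 8]
q=29: r=4, s=-29, t=30   [244*(-29) + 236*(30) = 4]
q=2: r=0, s=59, t=-61   [244*(59) + 236*(-61) = 0]
GCD = 4; from the row with r=4: x=-29, y=30
Check: 244*(-29) + 236*(30) = -7076 + 7080 = 4

GCD = 4, x = -29, y = 30


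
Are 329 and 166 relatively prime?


Euclidean algorithm:
329 = 1 * 166 + 163
166 = 1 * 163 + 3
163 = 54 * 3 + 1
3 = 3 * 1 + 0
GCD(329, 166) = 1

Yes, coprime (GCD = 1)


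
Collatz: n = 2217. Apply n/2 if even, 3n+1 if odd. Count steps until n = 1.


2217 → 6652 → 3326 → 1663 → 4990 → 2495 → 7486 → 3743 → 11230 → 5615 → 16846 → 8423 → 25270 → 12635 → 37906 → 18953 → 56860 → 28430 → 14215 → 42646 → 21323 → 63970 → 31985 → 95956 → 47978 → 23989 → 71968 → 35984 → 17992 → 8996 → 4498 → 2249 → 6748 → 3374 → 1687 → 5062 → 2531 → 7594 → 3797 → 11392 → 5696 → 2848 → 1424 → 712 → 356 → 178 → 89 → 268 → 134 → 67 → 202 → 101 → 304 → 152 → 76 → 38 → 19 → 58 → 29 → 88 → 44 → 22 → 11 → 34 → 17 → 52 → 26 → 13 → 40 → 20 → 10 → 5 → 16 → 8 → 4 → 2 → 1
Total steps = 76

76 steps


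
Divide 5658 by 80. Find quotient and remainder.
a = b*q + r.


5658 = 80 * 70 + 58
Check: 5600 + 58 = 5658

q = 70, r = 58


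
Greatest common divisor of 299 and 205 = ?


299 = 1 * 205 + 94
205 = 2 * 94 + 17
94 = 5 * 17 + 9
17 = 1 * 9 + 8
9 = 1 * 8 + 1
8 = 8 * 1 + 0
GCD = 1


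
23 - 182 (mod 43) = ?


23 - 182 = -159
-159 mod 43 = 13


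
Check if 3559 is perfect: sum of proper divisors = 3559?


Proper divisors of 3559: 1
Sum = 1 = 1

No, 3559 is not perfect (1 ≠ 3559)


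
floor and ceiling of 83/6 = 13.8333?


83/6 = 13.8333
floor = 13
ceil = 14

floor = 13, ceil = 14


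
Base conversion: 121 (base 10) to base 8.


121 (base 10) = 121 (decimal)
121 (decimal) = 171 (base 8)


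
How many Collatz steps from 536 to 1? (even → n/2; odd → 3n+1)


536 → 268 → 134 → 67 → 202 → 101 → 304 → 152 → 76 → 38 → 19 → 58 → 29 → 88 → 44 → 22 → 11 → 34 → 17 → 52 → 26 → 13 → 40 → 20 → 10 → 5 → 16 → 8 → 4 → 2 → 1
Total steps = 30

30 steps


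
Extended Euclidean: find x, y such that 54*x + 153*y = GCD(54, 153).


Tabular extended Euclidean (each row: r = 54*s + 153*t):
r=54, s=1, t=0
r=153, s=0, t=1
q=0: r=54, s=1, t=0   [54*(1) + 153*(0) = 54]
q=2: r=45, s=-2, t=1   [54*(-2) + 153*(1) = 45]
q=1: r=9, s=3, t=-1   [54*(3) + 153*(-1) = 9]
q=5: r=0, s=-17, t=6   [54*(-17) + 153*(6) = 0]
GCD = 9; from the row with r=9: x=3, y=-1
Check: 54*(3) + 153*(-1) = 162 - 153 = 9

GCD = 9, x = 3, y = -1


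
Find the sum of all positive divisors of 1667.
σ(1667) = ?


Divisors of 1667: 1, 1667
Sum = 1 + 1667 = 1668

σ(1667) = 1668


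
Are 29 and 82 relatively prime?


Euclidean algorithm:
82 = 2 * 29 + 24
29 = 1 * 24 + 5
24 = 4 * 5 + 4
5 = 1 * 4 + 1
4 = 4 * 1 + 0
GCD(29, 82) = 1

Yes, coprime (GCD = 1)


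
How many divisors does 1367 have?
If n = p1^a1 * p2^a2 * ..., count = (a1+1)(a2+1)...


1367 = 1367^1
d(1367) = (1+1) = 2

2 divisors


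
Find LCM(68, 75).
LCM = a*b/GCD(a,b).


GCD(68, 75) = 1
LCM = 68*75/1 = 5100/1 = 5100

LCM = 5100


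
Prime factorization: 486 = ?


486 / 2 = 243
243 / 3 = 81
81 / 3 = 27
27 / 3 = 9
9 / 3 = 3
3 / 3 = 1
486 = 2 × 3^5


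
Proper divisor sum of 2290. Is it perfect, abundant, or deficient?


Proper divisors: 1, 2, 5, 10, 229, 458, 1145
Sum = 1 + 2 + 5 + 10 + 229 + 458 + 1145 = 1850
1850 < 2290 → deficient

s(2290) = 1850 (deficient)


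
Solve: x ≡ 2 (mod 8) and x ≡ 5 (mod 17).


M = 8*17 = 136
M1 = M/8 = 17, M2 = M/17 = 8
M1^(-1) mod 8 = 1, M2^(-1) mod 17 = 15
x = 2*17*1 + 5*8*15 = 634
634 mod 136 = 90
Check: 90 mod 8 = 2 ✓, 90 mod 17 = 5 ✓

x ≡ 90 (mod 136)


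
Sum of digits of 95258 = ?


9 + 5 + 2 + 5 + 8 = 29


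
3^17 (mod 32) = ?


3^1 mod 32 = 3
3^2 mod 32 = 9
3^3 mod 32 = 27
3^4 mod 32 = 17
3^5 mod 32 = 19
3^6 mod 32 = 25
3^7 mod 32 = 11
3^8 mod 32 = 1
3^9 mod 32 = 3
3^10 mod 32 = 9
3^11 mod 32 = 27
3^12 mod 32 = 17
3^13 mod 32 = 19
3^14 mod 32 = 25
3^15 mod 32 = 11
3^16 mod 32 = 1
3^17 mod 32 = 3


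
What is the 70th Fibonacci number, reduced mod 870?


F(k) mod 870 for k=1..70:
1, 1, 2, 3, 5, 8, 13, 21, 34, 55, 89, 144, 233, 377, 610, 117, 727, 844, 701, 675, 506, 311, 817, 258, 205, 463, 668, 261, 59, 320, 379, 699, 208, 37, 245, 282, 527, 809, 466, 405, 1, 406, 407, 813, 350, 293, 643, 66, 709, 775, 614, 519, 263, 782, 175, 87, 262, 349, 611, 90, 701, 791, 622, 543, 295, 838, 263, 231, 494, 725
F(70) mod 870 = 725


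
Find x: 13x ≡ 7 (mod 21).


GCD(13, 21) = 1, unique solution
a^(-1) mod 21 = 13
x = 13 * 7 mod 21 = 7

x ≡ 7 (mod 21)


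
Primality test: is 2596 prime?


2596 / 2 = 1298 (exact division)
2596 is NOT prime.

No, 2596 is not prime


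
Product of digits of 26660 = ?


2 × 6 × 6 × 6 × 0 = 0


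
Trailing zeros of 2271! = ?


floor(2271/5) = 454
floor(2271/25) = 90
floor(2271/125) = 18
floor(2271/625) = 3
Total = 565

565 trailing zeros


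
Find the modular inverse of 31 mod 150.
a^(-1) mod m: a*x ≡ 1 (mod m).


Use the extended Euclidean algorithm on (150, 31); each row r = 150*s + 31*t:
r=150, s=1, t=0
r=31, s=0, t=1
q=4: r=26, s=1, t=-4   [150*(1) + 31*(-4) = 26]
q=1: r=5, s=-1, t=5   [150*(-1) + 31*(5) = 5]
q=5: r=1, s=6, t=-29   [150*(6) + 31*(-29) = 1]
q=5: r=0, s=-31, t=150   [150*(-31) + 31*(150) = 0]
GCD = 1 with t = -29, so 31*(-29) ≡ 1 (mod 150)
Inverse = -29 mod 150 = 121
Check: 31 * 121 = 3751 ≡ 1 (mod 150)

31^(-1) ≡ 121 (mod 150)


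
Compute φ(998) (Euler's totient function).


998 = 2 × 499
Prime factors: 2, 499
φ(998) = 998 × (1-1/2) × (1-1/499)
= 998 × 1/2 × 498/499 = 498

φ(998) = 498


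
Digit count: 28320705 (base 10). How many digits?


28320705 has 8 digits in base 10
floor(log10(28320705)) + 1 = floor(7.4521) + 1 = 8

8 digits (base 10)


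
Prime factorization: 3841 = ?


3841 / 23 = 167
167 / 167 = 1
3841 = 23 × 167


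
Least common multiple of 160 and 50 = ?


GCD(160, 50) = 10
LCM = 160*50/10 = 8000/10 = 800

LCM = 800


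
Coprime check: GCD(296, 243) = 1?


Euclidean algorithm:
296 = 1 * 243 + 53
243 = 4 * 53 + 31
53 = 1 * 31 + 22
31 = 1 * 22 + 9
22 = 2 * 9 + 4
9 = 2 * 4 + 1
4 = 4 * 1 + 0
GCD(296, 243) = 1

Yes, coprime (GCD = 1)


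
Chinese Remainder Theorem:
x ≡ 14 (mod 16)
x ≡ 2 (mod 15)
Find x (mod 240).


M = 16*15 = 240
M1 = M/16 = 15, M2 = M/15 = 16
M1^(-1) mod 16 = 15, M2^(-1) mod 15 = 1
x = 14*15*15 + 2*16*1 = 3182
3182 mod 240 = 62
Check: 62 mod 16 = 14 ✓, 62 mod 15 = 2 ✓

x ≡ 62 (mod 240)


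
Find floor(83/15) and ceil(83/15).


83/15 = 5.5333
floor = 5
ceil = 6

floor = 5, ceil = 6


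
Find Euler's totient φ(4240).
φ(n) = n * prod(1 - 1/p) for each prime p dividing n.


4240 = 2^4 × 5 × 53
Prime factors: 2, 5, 53
φ(4240) = 4240 × (1-1/2) × (1-1/5) × (1-1/53)
= 4240 × 1/2 × 4/5 × 52/53 = 1664

φ(4240) = 1664


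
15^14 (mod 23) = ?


15^1 mod 23 = 15
15^2 mod 23 = 18
15^3 mod 23 = 17
15^4 mod 23 = 2
15^5 mod 23 = 7
15^6 mod 23 = 13
15^7 mod 23 = 11
15^8 mod 23 = 4
15^9 mod 23 = 14
15^10 mod 23 = 3
15^11 mod 23 = 22
15^12 mod 23 = 8
15^13 mod 23 = 5
15^14 mod 23 = 6


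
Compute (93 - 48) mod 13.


93 - 48 = 45
45 mod 13 = 6


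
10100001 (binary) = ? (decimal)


10100001 (base 2) = 161 (decimal)
161 (decimal) = 161 (base 10)


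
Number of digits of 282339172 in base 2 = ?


282339172 in base 2 = 10000110101000010011101100100
Number of digits = 29

29 digits (base 2)


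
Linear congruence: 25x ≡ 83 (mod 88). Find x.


GCD(25, 88) = 1, unique solution
a^(-1) mod 88 = 81
x = 81 * 83 mod 88 = 35

x ≡ 35 (mod 88)


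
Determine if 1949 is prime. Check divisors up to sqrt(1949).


Check divisors up to sqrt(1949) = 44.1475
No divisors found.
1949 is prime.

Yes, 1949 is prime


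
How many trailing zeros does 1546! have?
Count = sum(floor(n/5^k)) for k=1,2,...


floor(1546/5) = 309
floor(1546/25) = 61
floor(1546/125) = 12
floor(1546/625) = 2
Total = 384

384 trailing zeros


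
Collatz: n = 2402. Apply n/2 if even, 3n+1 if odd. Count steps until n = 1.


2402 → 1201 → 3604 → 1802 → 901 → 2704 → 1352 → 676 → 338 → 169 → 508 → 254 → 127 → 382 → 191 → 574 → 287 → 862 → 431 → 1294 → 647 → 1942 → 971 → 2914 → 1457 → 4372 → 2186 → 1093 → 3280 → 1640 → 820 → 410 → 205 → 616 → 308 → 154 → 77 → 232 → 116 → 58 → 29 → 88 → 44 → 22 → 11 → 34 → 17 → 52 → 26 → 13 → 40 → 20 → 10 → 5 → 16 → 8 → 4 → 2 → 1
Total steps = 58

58 steps


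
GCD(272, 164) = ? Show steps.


272 = 1 * 164 + 108
164 = 1 * 108 + 56
108 = 1 * 56 + 52
56 = 1 * 52 + 4
52 = 13 * 4 + 0
GCD = 4


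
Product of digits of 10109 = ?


1 × 0 × 1 × 0 × 9 = 0


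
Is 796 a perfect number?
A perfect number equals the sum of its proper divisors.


Proper divisors of 796: 1, 2, 4, 199, 398
Sum = 1 + 2 + 4 + 199 + 398 = 604

No, 796 is not perfect (604 ≠ 796)


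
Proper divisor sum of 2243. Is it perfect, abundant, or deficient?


Proper divisors: 1
Sum = 1 = 1
1 < 2243 → deficient

s(2243) = 1 (deficient)


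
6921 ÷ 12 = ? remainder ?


6921 = 12 * 576 + 9
Check: 6912 + 9 = 6921

q = 576, r = 9


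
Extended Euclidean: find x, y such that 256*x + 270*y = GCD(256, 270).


Tabular extended Euclidean (each row: r = 256*s + 270*t):
r=256, s=1, t=0
r=270, s=0, t=1
q=0: r=256, s=1, t=0   [256*(1) + 270*(0) = 256]
q=1: r=14, s=-1, t=1   [256*(-1) + 270*(1) = 14]
q=18: r=4, s=19, t=-18   [256*(19) + 270*(-18) = 4]
q=3: r=2, s=-58, t=55   [256*(-58) + 270*(55) = 2]
q=2: r=0, s=135, t=-128   [256*(135) + 270*(-128) = 0]
GCD = 2; from the row with r=2: x=-58, y=55
Check: 256*(-58) + 270*(55) = -14848 + 14850 = 2

GCD = 2, x = -58, y = 55


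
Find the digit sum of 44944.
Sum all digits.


4 + 4 + 9 + 4 + 4 = 25


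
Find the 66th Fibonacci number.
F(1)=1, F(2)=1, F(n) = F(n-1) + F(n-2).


Sequence: 1, 1, 2, 3, 5, 8, 13, 21, 34, 55, 89, 144, 233, 377, 610, 987, 1597, 2584, 4181, 6765, 10946, 17711, 28657, 46368, 75025, 121393, 196418, 317811, 514229, 832040, 1346269, 2178309, 3524578, 5702887, 9227465, 14930352, 24157817, 39088169, 63245986, 102334155, 165580141, 267914296, 433494437, 701408733, 1134903170, 1836311903, 2971215073, 4807526976, 7778742049, 12586269025, 20365011074, 32951280099, 53316291173, 86267571272, 139583862445, 225851433717, 365435296162, 591286729879, 956722026041, 1548008755920, 2504730781961, 4052739537881, 6557470319842, 10610209857723, 17167680177565, 27777890035288
F(66) = 27777890035288


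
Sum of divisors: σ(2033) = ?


Divisors of 2033: 1, 19, 107, 2033
Sum = 1 + 19 + 107 + 2033 = 2160

σ(2033) = 2160


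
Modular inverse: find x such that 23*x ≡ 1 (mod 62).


Use the extended Euclidean algorithm on (62, 23); each row r = 62*s + 23*t:
r=62, s=1, t=0
r=23, s=0, t=1
q=2: r=16, s=1, t=-2   [62*(1) + 23*(-2) = 16]
q=1: r=7, s=-1, t=3   [62*(-1) + 23*(3) = 7]
q=2: r=2, s=3, t=-8   [62*(3) + 23*(-8) = 2]
q=3: r=1, s=-10, t=27   [62*(-10) + 23*(27) = 1]
q=2: r=0, s=23, t=-62   [62*(23) + 23*(-62) = 0]
GCD = 1 with t = 27, so 23*(27) ≡ 1 (mod 62)
Inverse = 27 mod 62 = 27
Check: 23 * 27 = 621 ≡ 1 (mod 62)

23^(-1) ≡ 27 (mod 62)


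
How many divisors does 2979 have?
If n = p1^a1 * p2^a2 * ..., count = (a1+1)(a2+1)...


2979 = 3^2 × 331^1
d(2979) = (2+1) × (1+1) = 6

6 divisors


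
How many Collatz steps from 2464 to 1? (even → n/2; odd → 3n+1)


2464 → 1232 → 616 → 308 → 154 → 77 → 232 → 116 → 58 → 29 → 88 → 44 → 22 → 11 → 34 → 17 → 52 → 26 → 13 → 40 → 20 → 10 → 5 → 16 → 8 → 4 → 2 → 1
Total steps = 27

27 steps


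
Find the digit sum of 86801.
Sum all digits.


8 + 6 + 8 + 0 + 1 = 23


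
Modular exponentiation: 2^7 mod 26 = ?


2^1 mod 26 = 2
2^2 mod 26 = 4
2^3 mod 26 = 8
2^4 mod 26 = 16
2^5 mod 26 = 6
2^6 mod 26 = 12
2^7 mod 26 = 24


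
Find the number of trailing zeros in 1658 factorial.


floor(1658/5) = 331
floor(1658/25) = 66
floor(1658/125) = 13
floor(1658/625) = 2
Total = 412

412 trailing zeros


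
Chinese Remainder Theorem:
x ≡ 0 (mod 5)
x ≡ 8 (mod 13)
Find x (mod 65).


M = 5*13 = 65
M1 = M/5 = 13, M2 = M/13 = 5
M1^(-1) mod 5 = 2, M2^(-1) mod 13 = 8
x = 0*13*2 + 8*5*8 = 320
320 mod 65 = 60
Check: 60 mod 5 = 0 ✓, 60 mod 13 = 8 ✓

x ≡ 60 (mod 65)


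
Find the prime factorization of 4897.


4897 / 59 = 83
83 / 83 = 1
4897 = 59 × 83


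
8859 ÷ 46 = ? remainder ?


8859 = 46 * 192 + 27
Check: 8832 + 27 = 8859

q = 192, r = 27


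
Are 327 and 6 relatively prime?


Euclidean algorithm:
327 = 54 * 6 + 3
6 = 2 * 3 + 0
GCD(327, 6) = 3

No, not coprime (GCD = 3)


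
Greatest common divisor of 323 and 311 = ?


323 = 1 * 311 + 12
311 = 25 * 12 + 11
12 = 1 * 11 + 1
11 = 11 * 1 + 0
GCD = 1


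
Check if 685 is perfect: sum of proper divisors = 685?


Proper divisors of 685: 1, 5, 137
Sum = 1 + 5 + 137 = 143

No, 685 is not perfect (143 ≠ 685)


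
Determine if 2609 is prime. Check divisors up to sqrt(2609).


Check divisors up to sqrt(2609) = 51.0784
No divisors found.
2609 is prime.

Yes, 2609 is prime


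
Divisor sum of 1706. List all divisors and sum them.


Divisors of 1706: 1, 2, 853, 1706
Sum = 1 + 2 + 853 + 1706 = 2562

σ(1706) = 2562


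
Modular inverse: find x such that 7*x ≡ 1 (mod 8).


Use the extended Euclidean algorithm on (8, 7); each row r = 8*s + 7*t:
r=8, s=1, t=0
r=7, s=0, t=1
q=1: r=1, s=1, t=-1   [8*(1) + 7*(-1) = 1]
q=7: r=0, s=-7, t=8   [8*(-7) + 7*(8) = 0]
GCD = 1 with t = -1, so 7*(-1) ≡ 1 (mod 8)
Inverse = -1 mod 8 = 7
Check: 7 * 7 = 49 ≡ 1 (mod 8)

7^(-1) ≡ 7 (mod 8)


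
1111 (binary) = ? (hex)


1111 (base 2) = 15 (decimal)
15 (decimal) = F (base 16)


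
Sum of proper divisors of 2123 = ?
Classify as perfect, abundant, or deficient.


Proper divisors: 1, 11, 193
Sum = 1 + 11 + 193 = 205
205 < 2123 → deficient

s(2123) = 205 (deficient)


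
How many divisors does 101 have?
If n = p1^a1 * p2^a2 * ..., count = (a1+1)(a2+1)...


101 = 101^1
d(101) = (1+1) = 2

2 divisors


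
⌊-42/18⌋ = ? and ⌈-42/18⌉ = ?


-42/18 = -2.3333
floor = -3
ceil = -2

floor = -3, ceil = -2


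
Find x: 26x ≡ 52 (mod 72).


GCD(26, 72) = 2 divides 52
Divide: 13x ≡ 26 (mod 36)
x ≡ 2 (mod 36)


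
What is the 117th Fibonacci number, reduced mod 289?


F(k) mod 289 for k=1..117:
1, 1, 2, 3, 5, 8, 13, 21, 34, 55, 89, 144, 233, 88, 32, 120, 152, 272, 135, 118, 253, 82, 46, 128, 174, 13, 187, 200, 98, 9, 107, 116, 223, 50, 273, 34, 18, 52, 70, 122, 192, 25, 217, 242, 170, 123, 4, 127, 131, 258, 100, 69, 169, 238, 118, 67, 185, 252, 148, 111, 259, 81, 51, 132, 183, 26, 209, 235, 155, 101, 256, 68, 35, 103, 138, 241, 90, 42, 132, 174, 17, 191, 208, 110, 29, 139, 168, 18, 186, 204, 101, 16, 117, 133, 250, 94, 55, 149, 204, 64, 268, 43, 22, 65, 87, 152, 239, 102, 52, 154, 206, 71, 277, 59, 47, 106, 153
F(117) mod 289 = 153


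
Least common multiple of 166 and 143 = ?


GCD(166, 143) = 1
LCM = 166*143/1 = 23738/1 = 23738

LCM = 23738


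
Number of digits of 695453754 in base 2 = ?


695453754 in base 2 = 101001011100111100100000111010
Number of digits = 30

30 digits (base 2)


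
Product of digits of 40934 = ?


4 × 0 × 9 × 3 × 4 = 0


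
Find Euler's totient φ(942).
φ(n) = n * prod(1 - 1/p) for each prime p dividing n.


942 = 2 × 3 × 157
Prime factors: 2, 3, 157
φ(942) = 942 × (1-1/2) × (1-1/3) × (1-1/157)
= 942 × 1/2 × 2/3 × 156/157 = 312

φ(942) = 312


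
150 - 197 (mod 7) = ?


150 - 197 = -47
-47 mod 7 = 2


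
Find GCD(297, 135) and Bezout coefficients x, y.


Tabular extended Euclidean (each row: r = 297*s + 135*t):
r=297, s=1, t=0
r=135, s=0, t=1
q=2: r=27, s=1, t=-2   [297*(1) + 135*(-2) = 27]
q=5: r=0, s=-5, t=11   [297*(-5) + 135*(11) = 0]
GCD = 27; from the row with r=27: x=1, y=-2
Check: 297*(1) + 135*(-2) = 297 - 270 = 27

GCD = 27, x = 1, y = -2


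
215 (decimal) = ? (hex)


215 (base 10) = 215 (decimal)
215 (decimal) = D7 (base 16)


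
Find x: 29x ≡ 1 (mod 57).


GCD(29, 57) = 1, unique solution
a^(-1) mod 57 = 2
x = 2 * 1 mod 57 = 2

x ≡ 2 (mod 57)


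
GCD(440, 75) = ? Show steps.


440 = 5 * 75 + 65
75 = 1 * 65 + 10
65 = 6 * 10 + 5
10 = 2 * 5 + 0
GCD = 5


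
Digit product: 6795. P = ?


6 × 7 × 9 × 5 = 1890


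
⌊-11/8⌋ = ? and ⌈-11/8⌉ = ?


-11/8 = -1.3750
floor = -2
ceil = -1

floor = -2, ceil = -1


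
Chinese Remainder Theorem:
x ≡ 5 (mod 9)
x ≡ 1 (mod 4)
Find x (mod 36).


M = 9*4 = 36
M1 = M/9 = 4, M2 = M/4 = 9
M1^(-1) mod 9 = 7, M2^(-1) mod 4 = 1
x = 5*4*7 + 1*9*1 = 149
149 mod 36 = 5
Check: 5 mod 9 = 5 ✓, 5 mod 4 = 1 ✓

x ≡ 5 (mod 36)


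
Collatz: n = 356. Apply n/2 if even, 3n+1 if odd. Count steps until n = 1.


356 → 178 → 89 → 268 → 134 → 67 → 202 → 101 → 304 → 152 → 76 → 38 → 19 → 58 → 29 → 88 → 44 → 22 → 11 → 34 → 17 → 52 → 26 → 13 → 40 → 20 → 10 → 5 → 16 → 8 → 4 → 2 → 1
Total steps = 32

32 steps


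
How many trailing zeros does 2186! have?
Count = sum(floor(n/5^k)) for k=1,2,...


floor(2186/5) = 437
floor(2186/25) = 87
floor(2186/125) = 17
floor(2186/625) = 3
Total = 544

544 trailing zeros


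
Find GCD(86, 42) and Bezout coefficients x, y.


Tabular extended Euclidean (each row: r = 86*s + 42*t):
r=86, s=1, t=0
r=42, s=0, t=1
q=2: r=2, s=1, t=-2   [86*(1) + 42*(-2) = 2]
q=21: r=0, s=-21, t=43   [86*(-21) + 42*(43) = 0]
GCD = 2; from the row with r=2: x=1, y=-2
Check: 86*(1) + 42*(-2) = 86 - 84 = 2

GCD = 2, x = 1, y = -2


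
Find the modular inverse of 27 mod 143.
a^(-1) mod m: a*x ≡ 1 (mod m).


Use the extended Euclidean algorithm on (143, 27); each row r = 143*s + 27*t:
r=143, s=1, t=0
r=27, s=0, t=1
q=5: r=8, s=1, t=-5   [143*(1) + 27*(-5) = 8]
q=3: r=3, s=-3, t=16   [143*(-3) + 27*(16) = 3]
q=2: r=2, s=7, t=-37   [143*(7) + 27*(-37) = 2]
q=1: r=1, s=-10, t=53   [143*(-10) + 27*(53) = 1]
q=2: r=0, s=27, t=-143   [143*(27) + 27*(-143) = 0]
GCD = 1 with t = 53, so 27*(53) ≡ 1 (mod 143)
Inverse = 53 mod 143 = 53
Check: 27 * 53 = 1431 ≡ 1 (mod 143)

27^(-1) ≡ 53 (mod 143)


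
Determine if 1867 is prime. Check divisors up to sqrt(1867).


Check divisors up to sqrt(1867) = 43.2088
No divisors found.
1867 is prime.

Yes, 1867 is prime
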